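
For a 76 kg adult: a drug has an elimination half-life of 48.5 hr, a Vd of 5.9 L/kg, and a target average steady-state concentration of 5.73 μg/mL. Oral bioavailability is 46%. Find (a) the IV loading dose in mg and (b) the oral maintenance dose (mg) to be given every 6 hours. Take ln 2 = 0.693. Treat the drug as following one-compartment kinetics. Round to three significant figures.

Total Vd = 5.9 × 76 = 448.4 L
LD = Vd × C = 448.4 × 5.73 = 2569 mg
CL = 0.693 × Vd / t½ = 0.693 × 448.4 / 48.5 = 6.407 L/h
D = CL × Css × τ / F = 6.407 × 5.73 × 6 / 0.46 = 478.9 mg

(a) 2570 mg; (b) 479 mg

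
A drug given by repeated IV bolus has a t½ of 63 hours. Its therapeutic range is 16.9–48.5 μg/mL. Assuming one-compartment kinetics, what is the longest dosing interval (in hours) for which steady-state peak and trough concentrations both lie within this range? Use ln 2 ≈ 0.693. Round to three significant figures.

k = 0.693 / t½ = 0.693 / 63 = 0.01100 h⁻¹
Between IV bolus doses, concentration decays as C = C₀·e^(−kτ), so C_peak/C_trough = e^(kτ).
τ_max = ln(C_peak/C_trough) / k = ln(48.5/16.9) / 0.01100 = 1.054 / 0.01100 = 95.82 h

95.8 h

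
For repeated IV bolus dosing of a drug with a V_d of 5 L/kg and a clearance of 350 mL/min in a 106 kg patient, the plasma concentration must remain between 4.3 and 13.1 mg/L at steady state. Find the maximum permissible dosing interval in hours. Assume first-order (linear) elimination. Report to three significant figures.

Vd = 5 L/kg × 106 kg = 530.0 L
CL = 350 mL/min = 350 × 0.06 = 21.00 L/h
k = CL / Vd = 21.00 / 530.0 = 0.03962 h⁻¹
Between IV bolus doses, concentration decays as C = C₀·e^(−kτ), so C_peak/C_trough = e^(kτ).
τ_max = ln(C_peak/C_trough) / k = ln(13.1/4.3) / 0.03962 = 1.114 / 0.03962 = 28.12 h

28.1 h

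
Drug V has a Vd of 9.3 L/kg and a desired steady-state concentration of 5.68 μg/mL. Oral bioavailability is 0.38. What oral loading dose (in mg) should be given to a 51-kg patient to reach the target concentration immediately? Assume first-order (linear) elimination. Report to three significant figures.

7090 mg

Total Vd = 9.3 × 51 = 474.3 L
LD = Vd × C / F = 474.3 × 5.680 / 0.38 = 7090 mg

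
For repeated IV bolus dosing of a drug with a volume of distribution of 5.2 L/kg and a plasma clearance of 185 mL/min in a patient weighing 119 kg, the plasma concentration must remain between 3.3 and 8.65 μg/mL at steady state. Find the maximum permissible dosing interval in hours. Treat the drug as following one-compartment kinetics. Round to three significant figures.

53.7 h

Vd(total) = 119 kg × 5.2 L/kg = 618.8 L
Convert clearance: 185 mL/min × 60 min/h ÷ 1000 mL/L = 11.10 L/h
k = CL / Vd = 11.10 / 618.8 = 0.01794 h⁻¹
Between IV bolus doses, concentration decays as C = C₀·e^(−kτ), so C_peak/C_trough = e^(kτ).
τ_max = ln(C_peak/C_trough) / k = ln(8.65/3.3) / 0.01794 = 0.9636 / 0.01794 = 53.71 h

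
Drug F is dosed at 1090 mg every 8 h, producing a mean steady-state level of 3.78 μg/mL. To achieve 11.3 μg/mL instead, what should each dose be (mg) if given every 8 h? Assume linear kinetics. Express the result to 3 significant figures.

For first-order elimination, Css ∝ F·D/(CL·τ); F and CL are unchanged, so Css ∝ D/τ.
D₂ = D₁ × (Css,target / Css,current) = 1090 × 11.3/3.78 = 3258 mg

3260 mg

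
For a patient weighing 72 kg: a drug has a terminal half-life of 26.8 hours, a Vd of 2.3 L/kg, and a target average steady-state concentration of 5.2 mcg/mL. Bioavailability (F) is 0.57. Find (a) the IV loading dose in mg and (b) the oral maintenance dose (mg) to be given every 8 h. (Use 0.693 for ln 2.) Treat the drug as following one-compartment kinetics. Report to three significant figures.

Vd(total) = 72 kg × 2.3 L/kg = 165.6 L
LD = Vd × C = 165.6 × 5.2 = 861.1 mg
CL = 0.693 × Vd / t½ = 0.693 × 165.6 / 26.8 = 4.282 L/h
D = CL × Css × τ / F = 4.282 × 5.2 × 8 / 0.57 = 312.5 mg

(a) 861 mg; (b) 313 mg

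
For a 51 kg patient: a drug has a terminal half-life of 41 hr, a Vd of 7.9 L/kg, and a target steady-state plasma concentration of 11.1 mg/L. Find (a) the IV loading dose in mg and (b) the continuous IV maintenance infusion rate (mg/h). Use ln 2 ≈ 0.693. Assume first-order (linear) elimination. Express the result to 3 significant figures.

(a) 4470 mg; (b) 75.6 mg/h

Total Vd = 7.9 × 51 = 402.9 L
LD = Vd × C = 402.9 × 11.1 = 4472 mg
CL = 0.693 × Vd / t½ = 0.693 × 402.9 / 41 = 6.810 L/h
Infusion rate = CL × Css = 6.810 × 11.1 = 75.59 mg/h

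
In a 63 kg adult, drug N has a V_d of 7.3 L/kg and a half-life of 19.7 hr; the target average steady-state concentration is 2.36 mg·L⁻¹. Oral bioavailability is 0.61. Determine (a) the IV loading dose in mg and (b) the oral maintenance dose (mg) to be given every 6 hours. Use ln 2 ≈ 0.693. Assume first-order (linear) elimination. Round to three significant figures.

Vd(total) = 63 kg × 7.3 L/kg = 459.9 L
LD = Vd × C = 459.9 × 2.36 = 1085 mg
CL = 0.693 × Vd / t½ = 0.693 × 459.9 / 19.7 = 16.18 L/h
D = CL × Css × τ / F = 16.18 × 2.36 × 6 / 0.61 = 375.6 mg

(a) 1090 mg; (b) 376 mg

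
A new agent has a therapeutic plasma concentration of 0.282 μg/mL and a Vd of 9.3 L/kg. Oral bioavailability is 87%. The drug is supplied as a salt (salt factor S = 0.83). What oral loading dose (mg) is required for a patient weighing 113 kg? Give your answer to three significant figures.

Vd = 9.3 L/kg × 113 kg = 1051 L
LD = Vd × C / F / S = 1051 × 0.2820 / 0.87 / 0.83 = 410.4 mg

410 mg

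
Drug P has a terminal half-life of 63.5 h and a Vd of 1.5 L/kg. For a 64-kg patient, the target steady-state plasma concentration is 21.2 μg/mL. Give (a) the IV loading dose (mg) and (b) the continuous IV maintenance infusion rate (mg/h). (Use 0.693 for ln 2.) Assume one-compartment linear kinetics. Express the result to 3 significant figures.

(a) 2040 mg; (b) 22.2 mg/h

Vd = 1.5 L/kg × 64 kg = 96.00 L
LD = Vd × C = 96.00 × 21.2 = 2035 mg
CL = 0.693 × Vd / t½ = 0.693 × 96.00 / 63.5 = 1.048 L/h
Infusion rate = CL × Css = 1.048 × 21.2 = 22.22 mg/h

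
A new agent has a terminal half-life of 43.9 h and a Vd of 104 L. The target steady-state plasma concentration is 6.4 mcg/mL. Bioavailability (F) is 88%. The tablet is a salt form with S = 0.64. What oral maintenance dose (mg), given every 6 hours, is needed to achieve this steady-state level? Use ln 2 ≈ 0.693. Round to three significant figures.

112 mg

k = 0.693/43.9 = 0.01579 h⁻¹, so CL = k·Vd = 0.01579 × 104.0 = 1.642 L/h
D = CL × Css × τ / F / S = 1.642 × 6.4 × 6 / 0.88 / 0.64 = 112.0 mg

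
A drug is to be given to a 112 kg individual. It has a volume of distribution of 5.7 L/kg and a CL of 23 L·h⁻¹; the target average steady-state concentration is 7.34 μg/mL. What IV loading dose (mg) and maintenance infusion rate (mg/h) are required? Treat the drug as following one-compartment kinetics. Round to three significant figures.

(a) 4690 mg; (b) 169 mg/h

Vd = 5.7 L/kg × 112 kg = 638.4 L
LD = Vd · C_target = 638.4 × 7.34 = 4686 mg
Maintenance infusion rate = CL × Css = 23.00 × 7.34 = 168.8 mg/h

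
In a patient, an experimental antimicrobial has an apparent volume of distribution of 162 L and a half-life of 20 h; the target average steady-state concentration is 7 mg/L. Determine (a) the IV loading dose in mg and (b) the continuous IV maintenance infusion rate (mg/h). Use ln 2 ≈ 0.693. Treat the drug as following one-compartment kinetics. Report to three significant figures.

LD = Vd × C = 162.0 × 7 = 1134 mg
CL = 0.693 × Vd / t½ = 0.693 × 162.0 / 20 = 5.613 L/h
Infusion rate = CL × Css = 5.613 × 7 = 39.29 mg/h

(a) 1130 mg; (b) 39.3 mg/h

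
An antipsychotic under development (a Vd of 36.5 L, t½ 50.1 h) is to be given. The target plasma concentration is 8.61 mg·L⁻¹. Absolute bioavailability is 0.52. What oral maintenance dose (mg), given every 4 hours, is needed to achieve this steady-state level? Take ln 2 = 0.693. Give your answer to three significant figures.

33.4 mg

CL = 0.693 × Vd / t½ = 0.693 × 36.50 / 50.1 = 0.5049 L/h
D = CL × Css × τ / F = 0.5049 × 8.61 × 4 / 0.52 = 33.44 mg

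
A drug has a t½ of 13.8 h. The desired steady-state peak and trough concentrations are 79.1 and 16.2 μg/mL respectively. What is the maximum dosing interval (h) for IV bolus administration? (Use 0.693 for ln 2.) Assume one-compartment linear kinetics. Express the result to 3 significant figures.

k = 0.693 / t½ = 0.693 / 13.8 = 0.05022 h⁻¹
Between IV bolus doses, concentration decays as C = C₀·e^(−kτ), so C_peak/C_trough = e^(kτ).
τ_max = ln(C_peak/C_trough) / k = ln(79.1/16.2) / 0.05022 = 1.586 / 0.05022 = 31.58 h

31.6 h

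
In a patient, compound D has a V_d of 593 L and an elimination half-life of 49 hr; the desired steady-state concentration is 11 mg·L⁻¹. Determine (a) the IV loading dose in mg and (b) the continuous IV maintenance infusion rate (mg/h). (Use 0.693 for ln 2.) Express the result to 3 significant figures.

LD = Vd × C = 593.0 × 11 = 6523 mg
CL = 0.693 × Vd / t½ = 0.693 × 593.0 / 49 = 8.387 L/h
Infusion rate = CL × Css = 8.387 × 11 = 92.26 mg/h

(a) 6520 mg; (b) 92.3 mg/h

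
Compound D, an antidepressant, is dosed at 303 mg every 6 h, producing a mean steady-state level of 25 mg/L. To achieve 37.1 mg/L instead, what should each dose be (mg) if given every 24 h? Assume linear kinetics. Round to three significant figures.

With linear kinetics, Css is proportional to dose rate (D/τ) at fixed clearance.
D₂ = D₁ × (Css,target / Css,current) × (τ₂/τ₁) = 303 × (37.1/25) × (24/6) = 1799 mg

1800 mg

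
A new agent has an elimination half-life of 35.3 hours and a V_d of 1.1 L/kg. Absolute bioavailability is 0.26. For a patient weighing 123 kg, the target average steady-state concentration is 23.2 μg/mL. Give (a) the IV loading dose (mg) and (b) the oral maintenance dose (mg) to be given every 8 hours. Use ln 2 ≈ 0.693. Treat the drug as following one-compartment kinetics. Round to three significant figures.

(a) 3140 mg; (b) 1900 mg

Vd(total) = 123 kg × 1.1 L/kg = 135.3 L
LD = Vd × C = 135.3 × 23.2 = 3139 mg
CL = 0.693 × Vd / t½ = 0.693 × 135.3 / 35.3 = 2.656 L/h
D = CL × Css × τ / F = 2.656 × 23.2 × 8 / 0.26 = 1896 mg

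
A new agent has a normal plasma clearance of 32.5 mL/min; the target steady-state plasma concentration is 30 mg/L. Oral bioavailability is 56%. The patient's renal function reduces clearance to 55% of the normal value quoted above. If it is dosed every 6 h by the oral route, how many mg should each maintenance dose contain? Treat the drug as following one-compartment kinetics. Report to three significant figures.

CL = 32.5 mL/min × 60/1000 = 1.950 L/h
Patient clearance = 0.55 × 1.950 = 1.073 L/h
At steady state, dose per interval replaces the amount cleared in that interval: F·D/τ = CL·Css.
D = CL × Css × τ / F = 1.073 × 30 × 6 / 0.56 = 344.9 mg

345 mg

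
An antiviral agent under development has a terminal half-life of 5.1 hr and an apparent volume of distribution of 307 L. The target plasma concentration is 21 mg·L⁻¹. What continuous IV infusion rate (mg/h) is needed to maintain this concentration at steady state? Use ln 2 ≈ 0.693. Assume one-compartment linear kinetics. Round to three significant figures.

876 mg/h

CL = ln 2 · Vd / t½ = 0.693 × 307.0 / 5.1 = 41.72 L/h
Infusion rate = CL × Css = 41.72 × 21 = 876.1 mg/h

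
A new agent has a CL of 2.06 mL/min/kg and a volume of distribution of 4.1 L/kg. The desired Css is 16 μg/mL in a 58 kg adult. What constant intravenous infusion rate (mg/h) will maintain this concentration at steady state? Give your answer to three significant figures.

CL = 2.06 mL/min/kg × 58 kg = 119.5 mL/min = 119.5 × 60/1000 = 7.170 L/h
R₀ = 7.170 × 16 = 114.7 mg/h

115 mg/h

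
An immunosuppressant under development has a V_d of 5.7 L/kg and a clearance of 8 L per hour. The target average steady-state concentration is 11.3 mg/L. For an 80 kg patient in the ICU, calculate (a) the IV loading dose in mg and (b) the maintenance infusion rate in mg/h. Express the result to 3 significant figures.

(a) 5150 mg; (b) 90.4 mg/h

Vd(total) = 80 kg × 5.7 L/kg = 456.0 L
Loading: fill Vd to C_target → 456.0 L × 11.3 mg/L = 5153 mg
Maintenance: replace elimination → rate = CL × Css = 8.000 × 11.3 = 90.40 mg/h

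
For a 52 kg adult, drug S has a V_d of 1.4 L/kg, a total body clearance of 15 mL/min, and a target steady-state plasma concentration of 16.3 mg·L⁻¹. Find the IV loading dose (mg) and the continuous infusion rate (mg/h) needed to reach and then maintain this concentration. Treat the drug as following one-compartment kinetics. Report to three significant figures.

(a) 1190 mg; (b) 14.7 mg/h

Vd(total) = 52 kg × 1.4 L/kg = 72.80 L
Loading: fill Vd to C_target → 72.80 L × 16.3 mg/L = 1187 mg
CL = 15 mL/min = 15 × 0.06 = 0.9000 L/h
Maintenance: replace elimination → rate = CL × Css = 0.9000 × 16.3 = 14.67 mg/h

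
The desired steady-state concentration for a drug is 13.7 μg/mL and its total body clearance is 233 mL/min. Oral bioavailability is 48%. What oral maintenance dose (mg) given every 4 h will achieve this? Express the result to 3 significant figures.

CL = 233 mL/min = 233 × 0.06 = 13.98 L/h
D = CL × Css × τ / F = 13.98 × 13.7 × 4 / 0.48 = 1596 mg

1600 mg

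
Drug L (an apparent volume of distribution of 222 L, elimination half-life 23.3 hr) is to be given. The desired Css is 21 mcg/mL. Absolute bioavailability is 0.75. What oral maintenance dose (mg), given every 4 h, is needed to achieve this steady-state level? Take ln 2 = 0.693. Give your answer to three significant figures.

740 mg

CL = ln 2 · Vd / t½ = 0.693 × 222.0 / 23.3 = 6.603 L/h
D = CL × Css × τ / F = 6.603 × 21 × 4 / 0.75 = 739.5 mg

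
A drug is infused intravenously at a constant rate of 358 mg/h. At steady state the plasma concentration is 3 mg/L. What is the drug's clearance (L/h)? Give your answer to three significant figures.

119 L/h

At steady state, infusion rate = CL × Css, so CL = rate / Css.
CL = 358 / 3 = 119.3 L/h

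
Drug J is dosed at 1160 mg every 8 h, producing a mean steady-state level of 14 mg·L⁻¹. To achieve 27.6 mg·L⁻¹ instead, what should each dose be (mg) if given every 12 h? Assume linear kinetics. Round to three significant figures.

3430 mg

For first-order elimination, Css ∝ F·D/(CL·τ); F and CL are unchanged, so Css ∝ D/τ.
D₂ = D₁ × (Css,target / Css,current) × (τ₂/τ₁) = 1160 × (27.6/14) × (12/8) = 3430 mg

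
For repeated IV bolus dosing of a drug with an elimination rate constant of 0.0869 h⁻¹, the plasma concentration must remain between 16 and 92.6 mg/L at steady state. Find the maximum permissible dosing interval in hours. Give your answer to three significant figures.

20.2 h

Between IV bolus doses, concentration decays as C = C₀·e^(−kτ), so C_peak/C_trough = e^(kτ).
τ_max = ln(C_peak/C_trough) / k = ln(92.6/16) / 0.08690 = 1.756 / 0.08690 = 20.21 h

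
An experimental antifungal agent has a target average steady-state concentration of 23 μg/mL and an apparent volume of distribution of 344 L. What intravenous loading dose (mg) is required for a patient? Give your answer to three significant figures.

7910 mg

LD = Vd × C = 344.0 × 23.00 = 7912 mg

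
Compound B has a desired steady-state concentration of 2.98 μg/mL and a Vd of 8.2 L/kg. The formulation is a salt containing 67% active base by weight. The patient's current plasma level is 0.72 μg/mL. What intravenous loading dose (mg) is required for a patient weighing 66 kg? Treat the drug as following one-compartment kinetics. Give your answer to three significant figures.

Total Vd = 8.2 × 66 = 541.2 L
Concentration deficit ΔC = 2.98 − 0.72 = 2.260 mg/L
LD = Vd × ΔC / S = 541.2 × 2.260 / 0.67 = 1826 mg

1830 mg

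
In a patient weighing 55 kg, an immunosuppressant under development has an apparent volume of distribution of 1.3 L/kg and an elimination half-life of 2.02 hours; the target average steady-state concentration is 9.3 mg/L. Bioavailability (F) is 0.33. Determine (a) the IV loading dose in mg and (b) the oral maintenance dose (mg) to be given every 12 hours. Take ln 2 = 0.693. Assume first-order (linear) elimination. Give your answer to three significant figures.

Vd = 1.3 L/kg × 55 kg = 71.50 L
LD = Vd × C = 71.50 × 9.3 = 665.0 mg
CL = 0.693 × Vd / t½ = 0.693 × 71.50 / 2.02 = 24.53 L/h
D = CL × Css × τ / F = 24.53 × 9.3 × 12 / 0.33 = 8296 mg

(a) 665 mg; (b) 8300 mg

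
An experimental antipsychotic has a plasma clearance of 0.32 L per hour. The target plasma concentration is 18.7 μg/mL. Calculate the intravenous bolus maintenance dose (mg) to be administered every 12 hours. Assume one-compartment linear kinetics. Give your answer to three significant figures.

71.8 mg

D = CL × Css × τ = 0.3200 × 18.7 × 12 = 71.81 mg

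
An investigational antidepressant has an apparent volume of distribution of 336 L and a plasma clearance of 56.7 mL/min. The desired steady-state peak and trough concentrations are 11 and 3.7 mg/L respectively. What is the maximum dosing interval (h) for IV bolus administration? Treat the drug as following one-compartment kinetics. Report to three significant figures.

CL = 56.7 mL/min = 56.7 × 0.06 = 3.402 L/h
k = CL / Vd = 3.402 / 336.0 = 0.01013 h⁻¹
Between IV bolus doses, concentration decays as C = C₀·e^(−kτ), so C_peak/C_trough = e^(kτ).
τ_max = ln(C_peak/C_trough) / k = ln(11/3.7) / 0.01013 = 1.090 / 0.01013 = 107.6 h

108 h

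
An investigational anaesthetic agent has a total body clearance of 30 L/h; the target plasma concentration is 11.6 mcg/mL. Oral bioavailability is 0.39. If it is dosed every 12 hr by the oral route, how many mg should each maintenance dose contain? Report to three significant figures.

At steady state, dose per interval replaces the amount cleared in that interval: F·D/τ = CL·Css.
D = CL × Css × τ / F = 30.00 × 11.6 × 12 / 0.39 = 10710 mg

10700 mg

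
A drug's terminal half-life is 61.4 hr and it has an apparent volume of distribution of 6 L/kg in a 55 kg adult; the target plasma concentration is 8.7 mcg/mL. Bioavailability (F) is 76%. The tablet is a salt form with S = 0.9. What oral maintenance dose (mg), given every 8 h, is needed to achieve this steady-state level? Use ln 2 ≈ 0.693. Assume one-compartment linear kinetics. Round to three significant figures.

Vd(total) = 55 kg × 6 L/kg = 330.0 L
k = 0.693/61.4 = 0.01129 h⁻¹, so CL = k·Vd = 0.01129 × 330.0 = 3.726 L/h
D = CL × Css × τ / F / S = 3.726 × 8.7 × 8 / 0.76 / 0.9 = 379.1 mg

379 mg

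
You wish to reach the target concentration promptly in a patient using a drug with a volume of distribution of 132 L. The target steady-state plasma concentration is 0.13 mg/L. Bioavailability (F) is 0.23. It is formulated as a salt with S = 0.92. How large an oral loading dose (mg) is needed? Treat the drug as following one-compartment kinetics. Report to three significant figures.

The loading dose fills Vd to the target concentration.
LD = Vd × C / F / S = 132.0 × 0.1300 / 0.23 / 0.92 = 81.10 mg

81.1 mg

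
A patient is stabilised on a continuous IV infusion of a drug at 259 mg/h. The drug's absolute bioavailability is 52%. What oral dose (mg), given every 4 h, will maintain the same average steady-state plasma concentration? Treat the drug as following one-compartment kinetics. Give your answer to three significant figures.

1990 mg

To maintain the same Css, the systemic dosing rate must be unchanged: F·D/τ = infusion rate.
D = rate × τ / F = 259 × 4 / 0.52 = 1992 mg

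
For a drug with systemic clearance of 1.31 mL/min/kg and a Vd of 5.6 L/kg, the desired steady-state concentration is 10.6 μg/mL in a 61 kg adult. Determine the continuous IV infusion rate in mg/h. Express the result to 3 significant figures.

50.8 mg/h

CL = 1.31 mL/min/kg × 61 kg = 79.91 mL/min = 79.91 × 60/1000 = 4.795 L/h
Rate = CL × Css = 4.795 × 10.6 = 50.83 mg/h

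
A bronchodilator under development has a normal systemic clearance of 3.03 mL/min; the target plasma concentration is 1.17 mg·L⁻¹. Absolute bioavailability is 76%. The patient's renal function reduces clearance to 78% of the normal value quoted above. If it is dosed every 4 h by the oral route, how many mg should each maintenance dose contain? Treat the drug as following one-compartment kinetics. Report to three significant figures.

0.873 mg

Convert clearance: 3.03 mL/min × 60 min/h ÷ 1000 mL/L = 0.1818 L/h
Patient clearance = 0.78 × 0.1818 = 0.1418 L/h
D = CL × Css × τ / F = 0.1418 × 1.17 × 4 / 0.76 = 0.8732 mg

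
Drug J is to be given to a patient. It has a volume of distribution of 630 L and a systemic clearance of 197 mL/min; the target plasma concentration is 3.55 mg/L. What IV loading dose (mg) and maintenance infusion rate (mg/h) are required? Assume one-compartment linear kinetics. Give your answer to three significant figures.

(a) 2240 mg; (b) 42.0 mg/h

LD = Vd · C_target = 630.0 × 3.55 = 2237 mg
CL = 197 mL/min × 60/1000 = 11.82 L/h
Maintenance infusion rate = CL × Css = 11.82 × 3.55 = 41.96 mg/h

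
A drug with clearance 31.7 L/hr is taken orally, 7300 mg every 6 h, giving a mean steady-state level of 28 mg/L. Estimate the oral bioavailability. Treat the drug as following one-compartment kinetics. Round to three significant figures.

F·D/τ = CL·Css at steady state → F = CL·Css·τ / D.
F = 31.7 × 28 × 6 / 7300 = 0.730

0.730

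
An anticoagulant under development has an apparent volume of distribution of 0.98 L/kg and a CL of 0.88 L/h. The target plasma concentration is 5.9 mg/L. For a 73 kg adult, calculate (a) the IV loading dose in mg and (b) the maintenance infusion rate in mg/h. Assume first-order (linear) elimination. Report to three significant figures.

(a) 422 mg; (b) 5.19 mg/h

Vd(total) = 73 kg × 0.98 L/kg = 71.54 L
LD = Vd · C_target = 71.54 × 5.9 = 422.1 mg
Maintenance infusion rate = CL × Css = 0.8800 × 5.9 = 5.192 mg/h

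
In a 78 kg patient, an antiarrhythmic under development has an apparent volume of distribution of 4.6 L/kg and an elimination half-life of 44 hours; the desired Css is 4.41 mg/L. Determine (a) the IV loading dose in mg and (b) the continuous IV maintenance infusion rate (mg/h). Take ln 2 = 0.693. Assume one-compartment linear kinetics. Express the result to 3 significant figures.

Total Vd = 4.6 × 78 = 358.8 L
LD = Vd × C = 358.8 × 4.41 = 1582 mg
CL = 0.693 × Vd / t½ = 0.693 × 358.8 / 44 = 5.651 L/h
Infusion rate = CL × Css = 5.651 × 4.41 = 24.92 mg/h

(a) 1580 mg; (b) 24.9 mg/h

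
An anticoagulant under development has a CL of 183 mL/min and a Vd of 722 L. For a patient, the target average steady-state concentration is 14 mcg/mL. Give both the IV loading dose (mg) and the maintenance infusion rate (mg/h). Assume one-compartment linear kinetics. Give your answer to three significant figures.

(a) 10100 mg; (b) 154 mg/h

Loading dose = Vd × C = 722.0 × 14 = 10110 mg
CL = 183 mL/min × 60/1000 = 10.98 L/h
Maintenance infusion rate = CL × Css = 10.98 × 14 = 153.7 mg/h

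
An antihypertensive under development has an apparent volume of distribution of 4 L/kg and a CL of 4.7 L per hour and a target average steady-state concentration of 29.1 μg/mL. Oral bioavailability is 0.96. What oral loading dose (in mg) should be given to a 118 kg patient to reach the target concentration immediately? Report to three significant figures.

Vd = 4 L/kg × 118 kg = 472.0 L
LD = Vd × C / F = 472.0 × 29.10 / 0.96 = 14310 mg

14300 mg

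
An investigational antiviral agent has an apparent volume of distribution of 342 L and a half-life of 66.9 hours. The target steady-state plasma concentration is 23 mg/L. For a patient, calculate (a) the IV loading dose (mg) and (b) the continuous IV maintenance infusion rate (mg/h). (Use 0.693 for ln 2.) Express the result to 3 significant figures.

LD = Vd × C = 342.0 × 23 = 7866 mg
CL = 0.693 × Vd / t½ = 0.693 × 342.0 / 66.9 = 3.543 L/h
Infusion rate = CL × Css = 3.543 × 23 = 81.49 mg/h

(a) 7870 mg; (b) 81.5 mg/h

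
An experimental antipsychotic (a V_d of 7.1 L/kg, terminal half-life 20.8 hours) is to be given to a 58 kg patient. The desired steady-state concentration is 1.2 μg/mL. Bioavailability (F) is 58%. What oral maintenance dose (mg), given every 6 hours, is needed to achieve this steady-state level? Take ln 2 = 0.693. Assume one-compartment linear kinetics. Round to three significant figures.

170 mg

Vd(total) = 58 kg × 7.1 L/kg = 411.8 L
CL = 0.693 × Vd / t½ = 0.693 × 411.8 / 20.8 = 13.72 L/h
D = CL × Css × τ / F = 13.72 × 1.2 × 6 / 0.58 = 170.3 mg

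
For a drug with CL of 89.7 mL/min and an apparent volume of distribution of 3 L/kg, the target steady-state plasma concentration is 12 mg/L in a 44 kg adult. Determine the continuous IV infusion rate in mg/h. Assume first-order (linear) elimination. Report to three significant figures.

64.6 mg/h

CL = 89.7 mL/min = 89.7 × 0.06 = 5.382 L/h
Infusion rate = CL · Css = 5.382 L/h × 12 mg/L = 64.58 mg/h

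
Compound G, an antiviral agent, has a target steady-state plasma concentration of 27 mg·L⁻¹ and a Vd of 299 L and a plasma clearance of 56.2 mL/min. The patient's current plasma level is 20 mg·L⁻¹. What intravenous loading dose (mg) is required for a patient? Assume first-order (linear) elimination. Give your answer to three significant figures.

2090 mg

Loading dose depends on Vd (not clearance): it fills the distribution volume.
Concentration deficit ΔC = 27 − 20 = 7.000 mg/L
LD = Vd × ΔC = 299.0 × 7.000 = 2093 mg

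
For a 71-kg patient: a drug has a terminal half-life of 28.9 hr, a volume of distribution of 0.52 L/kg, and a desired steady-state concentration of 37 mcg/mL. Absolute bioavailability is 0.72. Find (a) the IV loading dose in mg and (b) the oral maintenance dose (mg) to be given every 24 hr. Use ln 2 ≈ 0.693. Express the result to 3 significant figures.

Vd(total) = 71 kg × 0.52 L/kg = 36.92 L
LD = Vd × C = 36.92 × 37 = 1366 mg
CL = 0.693 × Vd / t½ = 0.693 × 36.92 / 28.9 = 0.8853 L/h
D = CL × Css × τ / F = 0.8853 × 37 × 24 / 0.72 = 1092 mg

(a) 1370 mg; (b) 1090 mg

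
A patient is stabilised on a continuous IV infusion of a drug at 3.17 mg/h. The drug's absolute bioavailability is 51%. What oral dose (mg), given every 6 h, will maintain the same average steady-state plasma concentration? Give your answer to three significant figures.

37.3 mg

To maintain the same Css, the systemic dosing rate must be unchanged: F·D/τ = infusion rate.
D = rate × τ / F = 3.17 × 6 / 0.51 = 37.29 mg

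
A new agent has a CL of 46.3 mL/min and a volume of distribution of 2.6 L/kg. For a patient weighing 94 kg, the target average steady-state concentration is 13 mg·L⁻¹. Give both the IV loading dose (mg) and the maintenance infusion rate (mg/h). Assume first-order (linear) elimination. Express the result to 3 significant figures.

Vd(total) = 94 kg × 2.6 L/kg = 244.4 L
LD = Vd · C_target = 244.4 × 13 = 3177 mg
CL = 46.3 mL/min × 60/1000 = 2.778 L/h
Maintenance infusion rate = CL × Css = 2.778 × 13 = 36.11 mg/h

(a) 3180 mg; (b) 36.1 mg/h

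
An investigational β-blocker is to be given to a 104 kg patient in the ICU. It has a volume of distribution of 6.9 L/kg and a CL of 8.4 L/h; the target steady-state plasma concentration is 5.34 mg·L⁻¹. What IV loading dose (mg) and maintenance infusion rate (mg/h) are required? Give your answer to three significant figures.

(a) 3830 mg; (b) 44.9 mg/h

Vd = 6.9 L/kg × 104 kg = 717.6 L
LD = Vd · C_target = 717.6 × 5.34 = 3832 mg
Maintenance: replace elimination → rate = CL × Css = 8.400 × 5.34 = 44.86 mg/h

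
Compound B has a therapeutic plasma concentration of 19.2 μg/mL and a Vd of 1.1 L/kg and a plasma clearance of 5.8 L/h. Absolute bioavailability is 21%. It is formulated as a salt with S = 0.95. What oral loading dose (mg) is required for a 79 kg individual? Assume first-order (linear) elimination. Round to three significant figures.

8360 mg

Total Vd = 1.1 × 79 = 86.90 L
LD = Vd × C / F / S = 86.90 × 19.20 / 0.21 / 0.95 = 8363 mg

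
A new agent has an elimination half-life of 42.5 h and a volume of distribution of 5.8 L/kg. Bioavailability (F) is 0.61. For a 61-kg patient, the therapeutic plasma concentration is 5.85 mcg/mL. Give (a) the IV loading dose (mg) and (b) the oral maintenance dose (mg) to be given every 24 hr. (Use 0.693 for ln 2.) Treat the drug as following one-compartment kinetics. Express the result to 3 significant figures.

(a) 2070 mg; (b) 1330 mg

Vd = 5.8 L/kg × 61 kg = 353.8 L
LD = Vd × C = 353.8 × 5.85 = 2070 mg
CL = 0.693 × Vd / t½ = 0.693 × 353.8 / 42.5 = 5.769 L/h
D = CL × Css × τ / F = 5.769 × 5.85 × 24 / 0.61 = 1328 mg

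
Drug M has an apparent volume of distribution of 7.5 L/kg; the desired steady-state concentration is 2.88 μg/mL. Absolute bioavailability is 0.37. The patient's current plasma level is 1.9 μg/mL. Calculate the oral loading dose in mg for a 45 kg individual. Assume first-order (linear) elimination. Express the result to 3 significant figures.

894 mg

Vd = 7.5 L/kg × 45 kg = 337.5 L
Concentration deficit ΔC = 2.88 − 1.9 = 0.9800 mg/L
LD = Vd × ΔC / F = 337.5 × 0.9800 / 0.37 = 893.9 mg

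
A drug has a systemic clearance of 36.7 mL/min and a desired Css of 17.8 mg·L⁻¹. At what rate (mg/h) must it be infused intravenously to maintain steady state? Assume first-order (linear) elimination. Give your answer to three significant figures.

39.2 mg/h

Convert clearance: 36.7 mL/min × 60 min/h ÷ 1000 mL/L = 2.202 L/h
Infusion rate = CL · Css = 2.202 L/h × 17.8 mg/L = 39.20 mg/h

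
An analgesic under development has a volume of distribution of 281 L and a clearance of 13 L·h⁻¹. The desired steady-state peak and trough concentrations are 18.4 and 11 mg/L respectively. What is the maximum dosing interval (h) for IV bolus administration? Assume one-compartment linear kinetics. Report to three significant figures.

11.1 h

k = CL / Vd = 13.00 / 281.0 = 0.04626 h⁻¹
Between IV bolus doses, concentration decays as C = C₀·e^(−kτ), so C_peak/C_trough = e^(kτ).
τ_max = ln(C_peak/C_trough) / k = ln(18.4/11) / 0.04626 = 0.5145 / 0.04626 = 11.12 h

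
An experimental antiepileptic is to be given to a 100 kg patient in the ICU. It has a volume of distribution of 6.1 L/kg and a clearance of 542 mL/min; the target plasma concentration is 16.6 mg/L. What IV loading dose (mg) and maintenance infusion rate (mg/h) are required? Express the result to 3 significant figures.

Vd = 6.1 L/kg × 100 kg = 610.0 L
Loading dose = Vd × C = 610.0 × 16.6 = 10130 mg
CL = 542 mL/min × 60/1000 = 32.52 L/h
Infusion rate = 32.52 L/h × 16.6 mg/L = 539.8 mg/h

(a) 10100 mg; (b) 540 mg/h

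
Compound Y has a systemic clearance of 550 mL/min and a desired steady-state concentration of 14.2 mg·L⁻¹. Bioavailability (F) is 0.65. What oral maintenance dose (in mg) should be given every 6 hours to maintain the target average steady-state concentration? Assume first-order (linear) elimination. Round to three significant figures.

CL = 550 mL/min = 550 × 0.06 = 33.00 L/h
D = CL × Css × τ / F = 33.00 × 14.2 × 6 / 0.65 = 4326 mg

4330 mg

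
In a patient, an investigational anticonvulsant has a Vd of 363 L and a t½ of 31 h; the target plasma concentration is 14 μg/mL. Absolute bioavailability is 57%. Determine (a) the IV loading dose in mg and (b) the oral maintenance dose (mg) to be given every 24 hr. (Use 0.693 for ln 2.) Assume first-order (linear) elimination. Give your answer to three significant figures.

(a) 5080 mg; (b) 4780 mg

LD = Vd × C = 363.0 × 14 = 5082 mg
CL = 0.693 × Vd / t½ = 0.693 × 363.0 / 31 = 8.115 L/h
D = CL × Css × τ / F = 8.115 × 14 × 24 / 0.57 = 4784 mg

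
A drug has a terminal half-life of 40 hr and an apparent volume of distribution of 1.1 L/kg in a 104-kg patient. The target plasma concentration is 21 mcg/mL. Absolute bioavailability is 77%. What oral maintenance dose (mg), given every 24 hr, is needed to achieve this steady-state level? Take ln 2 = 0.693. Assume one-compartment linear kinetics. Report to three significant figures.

Vd(total) = 104 kg × 1.1 L/kg = 114.4 L
k = 0.693/40 = 0.01733 h⁻¹, so CL = k·Vd = 0.01733 × 114.4 = 1.983 L/h
D = CL × Css × τ / F = 1.983 × 21 × 24 / 0.77 = 1298 mg

1300 mg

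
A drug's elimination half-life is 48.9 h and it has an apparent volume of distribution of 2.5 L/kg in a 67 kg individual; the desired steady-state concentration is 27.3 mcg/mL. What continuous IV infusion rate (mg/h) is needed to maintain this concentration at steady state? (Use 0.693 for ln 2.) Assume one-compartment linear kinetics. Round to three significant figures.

Total Vd = 2.5 × 67 = 167.5 L
CL = 0.693 × Vd / t½ = 0.693 × 167.5 / 48.9 = 2.374 L/h
Infusion rate = CL × Css = 2.374 × 27.3 = 64.81 mg/h

64.8 mg/h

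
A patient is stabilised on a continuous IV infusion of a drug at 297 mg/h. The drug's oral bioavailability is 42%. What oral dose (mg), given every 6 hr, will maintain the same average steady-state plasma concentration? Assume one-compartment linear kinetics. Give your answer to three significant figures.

4240 mg

To maintain the same Css, the systemic dosing rate must be unchanged: F·D/τ = infusion rate.
D = rate × τ / F = 297 × 6 / 0.42 = 4243 mg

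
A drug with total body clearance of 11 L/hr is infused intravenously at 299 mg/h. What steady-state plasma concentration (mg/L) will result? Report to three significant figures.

27.2 mg/L

Css = rate / CL = 299 / 11.00 = 27.18 mg/L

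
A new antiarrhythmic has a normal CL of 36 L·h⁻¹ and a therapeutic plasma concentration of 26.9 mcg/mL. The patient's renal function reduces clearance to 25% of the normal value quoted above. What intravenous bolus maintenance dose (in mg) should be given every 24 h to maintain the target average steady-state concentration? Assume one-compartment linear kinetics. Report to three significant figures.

Patient clearance = 0.25 × 36.00 = 9.000 L/h
D = CL × Css × τ = 9.000 × 26.9 × 24 = 5810 mg

5810 mg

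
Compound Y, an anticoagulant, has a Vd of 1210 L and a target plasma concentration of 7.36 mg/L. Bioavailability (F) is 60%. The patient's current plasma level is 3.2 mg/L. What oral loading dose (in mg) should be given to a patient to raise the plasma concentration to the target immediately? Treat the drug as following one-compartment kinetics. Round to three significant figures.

Concentration deficit ΔC = 7.36 − 3.2 = 4.160 mg/L
LD = Vd × ΔC / F = 1210 × 4.160 / 0.6 = 8389 mg

8390 mg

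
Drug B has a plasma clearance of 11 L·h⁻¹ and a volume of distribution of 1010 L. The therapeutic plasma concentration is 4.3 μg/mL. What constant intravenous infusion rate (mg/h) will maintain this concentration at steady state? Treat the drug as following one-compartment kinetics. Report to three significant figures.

47.3 mg/h

Rate = CL × Css = 11.00 × 4.3 = 47.30 mg/h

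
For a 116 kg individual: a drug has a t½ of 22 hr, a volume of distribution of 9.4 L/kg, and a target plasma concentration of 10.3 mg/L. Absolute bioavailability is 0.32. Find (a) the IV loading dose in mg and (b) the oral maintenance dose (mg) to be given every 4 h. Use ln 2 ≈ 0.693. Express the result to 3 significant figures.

Vd = 9.4 L/kg × 116 kg = 1090 L
LD = Vd × C = 1090 × 10.3 = 11230 mg
CL = 0.693 × Vd / t½ = 0.693 × 1090 / 22 = 34.34 L/h
D = CL × Css × τ / F = 34.34 × 10.3 × 4 / 0.32 = 4421 mg

(a) 11200 mg; (b) 4420 mg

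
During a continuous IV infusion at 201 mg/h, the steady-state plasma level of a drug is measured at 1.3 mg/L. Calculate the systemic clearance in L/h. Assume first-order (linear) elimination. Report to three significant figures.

At steady state, infusion rate = CL × Css, so CL = rate / Css.
CL = 201 / 1.3 = 154.6 L/h

155 L/h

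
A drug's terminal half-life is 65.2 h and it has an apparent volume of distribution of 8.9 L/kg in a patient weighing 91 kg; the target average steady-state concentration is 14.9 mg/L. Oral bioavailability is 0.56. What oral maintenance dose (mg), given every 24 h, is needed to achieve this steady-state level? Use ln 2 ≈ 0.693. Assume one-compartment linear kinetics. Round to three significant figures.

Vd = 8.9 L/kg × 91 kg = 809.9 L
k = 0.693/65.2 = 0.01063 h⁻¹, so CL = k·Vd = 0.01063 × 809.9 = 8.609 L/h
D = CL × Css × τ / F = 8.609 × 14.9 × 24 / 0.56 = 5497 mg

5500 mg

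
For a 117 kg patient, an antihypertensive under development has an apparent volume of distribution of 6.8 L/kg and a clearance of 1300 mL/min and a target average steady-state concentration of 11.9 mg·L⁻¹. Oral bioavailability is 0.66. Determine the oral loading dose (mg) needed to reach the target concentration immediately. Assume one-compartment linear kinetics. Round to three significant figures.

Vd(total) = 117 kg × 6.8 L/kg = 795.6 L
Loading dose depends on Vd (not clearance): it fills the distribution volume.
LD = Vd × C / F = 795.6 × 11.90 / 0.66 = 14340 mg

14300 mg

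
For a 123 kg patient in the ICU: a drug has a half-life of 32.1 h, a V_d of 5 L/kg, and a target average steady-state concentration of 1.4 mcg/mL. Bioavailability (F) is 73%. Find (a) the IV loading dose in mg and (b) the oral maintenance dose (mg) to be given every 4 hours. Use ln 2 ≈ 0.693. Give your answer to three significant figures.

(a) 861 mg; (b) 102 mg

Vd = 5 L/kg × 123 kg = 615.0 L
LD = Vd × C = 615.0 × 1.4 = 861.0 mg
CL = 0.693 × Vd / t½ = 0.693 × 615.0 / 32.1 = 13.28 L/h
D = CL × Css × τ / F = 13.28 × 1.4 × 4 / 0.73 = 101.9 mg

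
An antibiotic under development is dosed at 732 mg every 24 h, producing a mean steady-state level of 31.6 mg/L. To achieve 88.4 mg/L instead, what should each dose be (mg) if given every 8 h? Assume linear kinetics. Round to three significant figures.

683 mg

With linear kinetics, Css is proportional to dose rate (D/τ) at fixed clearance.
D₂ = D₁ × (Css,target / Css,current) × (τ₂/τ₁) = 732 × (88.4/31.6) × (8/24) = 682.6 mg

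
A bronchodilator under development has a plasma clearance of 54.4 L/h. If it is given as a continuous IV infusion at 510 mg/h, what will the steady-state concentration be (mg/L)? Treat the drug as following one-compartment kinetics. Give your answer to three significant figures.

Css = rate / CL = 510 / 54.40 = 9.375 mg/L

9.38 mg/L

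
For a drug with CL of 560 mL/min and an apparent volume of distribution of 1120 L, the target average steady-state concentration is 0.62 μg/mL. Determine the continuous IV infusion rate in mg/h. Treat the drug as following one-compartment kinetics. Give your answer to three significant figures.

20.8 mg/h

CL = 560 mL/min = 560 × 0.06 = 33.60 L/h
Vd does not affect the maintenance rate; only clearance governs steady-state input.
Rate = CL × Css = 33.60 × 0.62 = 20.83 mg/h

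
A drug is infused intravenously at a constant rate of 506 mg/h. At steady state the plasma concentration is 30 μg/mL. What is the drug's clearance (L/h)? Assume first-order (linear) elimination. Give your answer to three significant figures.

16.9 L/h

At steady state, infusion rate = CL × Css, so CL = rate / Css.
CL = 506 / 30 = 16.87 L/h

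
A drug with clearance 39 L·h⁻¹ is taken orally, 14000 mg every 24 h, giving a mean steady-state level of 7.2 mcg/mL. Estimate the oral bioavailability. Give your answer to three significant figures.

F·D/τ = CL·Css at steady state → F = CL·Css·τ / D.
F = 39 × 7.2 × 24 / 14000 = 0.481

0.481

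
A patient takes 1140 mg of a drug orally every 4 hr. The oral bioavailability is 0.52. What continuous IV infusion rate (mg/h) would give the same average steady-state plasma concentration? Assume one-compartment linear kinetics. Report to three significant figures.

Equivalent systemic input: infusion rate = F·D/τ.
Rate = 0.52 × 1140 / 4 = 148.2 mg/h

148 mg/h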